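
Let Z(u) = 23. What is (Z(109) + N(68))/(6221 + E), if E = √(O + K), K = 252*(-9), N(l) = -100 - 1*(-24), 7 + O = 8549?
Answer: -329713/38694567 + 53*√6274/38694567 ≈ -0.0084124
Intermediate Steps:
O = 8542 (O = -7 + 8549 = 8542)
N(l) = -76 (N(l) = -100 + 24 = -76)
K = -2268
E = √6274 (E = √(8542 - 2268) = √6274 ≈ 79.209)
(Z(109) + N(68))/(6221 + E) = (23 - 76)/(6221 + √6274) = -53/(6221 + √6274)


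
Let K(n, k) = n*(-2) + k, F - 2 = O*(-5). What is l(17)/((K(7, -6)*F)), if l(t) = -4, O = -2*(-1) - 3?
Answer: 1/35 ≈ 0.028571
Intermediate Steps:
O = -1 (O = 2 - 3 = -1)
F = 7 (F = 2 - 1*(-5) = 2 + 5 = 7)
K(n, k) = k - 2*n (K(n, k) = -2*n + k = k - 2*n)
l(17)/((K(7, -6)*F)) = -4*1/(7*(-6 - 2*7)) = -4*1/(7*(-6 - 14)) = -4/((-20*7)) = -4/(-140) = -4*(-1/140) = 1/35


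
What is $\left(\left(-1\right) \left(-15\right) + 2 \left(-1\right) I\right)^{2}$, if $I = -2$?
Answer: $361$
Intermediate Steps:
$\left(\left(-1\right) \left(-15\right) + 2 \left(-1\right) I\right)^{2} = \left(\left(-1\right) \left(-15\right) + 2 \left(-1\right) \left(-2\right)\right)^{2} = \left(15 - -4\right)^{2} = \left(15 + 4\right)^{2} = 19^{2} = 361$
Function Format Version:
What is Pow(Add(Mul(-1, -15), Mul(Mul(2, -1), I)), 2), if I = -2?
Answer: 361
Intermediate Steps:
Pow(Add(Mul(-1, -15), Mul(Mul(2, -1), I)), 2) = Pow(Add(Mul(-1, -15), Mul(Mul(2, -1), -2)), 2) = Pow(Add(15, Mul(-2, -2)), 2) = Pow(Add(15, 4), 2) = Pow(19, 2) = 361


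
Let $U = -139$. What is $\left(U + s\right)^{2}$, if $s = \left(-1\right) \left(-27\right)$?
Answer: $12544$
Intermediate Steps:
$s = 27$
$\left(U + s\right)^{2} = \left(-139 + 27\right)^{2} = \left(-112\right)^{2} = 12544$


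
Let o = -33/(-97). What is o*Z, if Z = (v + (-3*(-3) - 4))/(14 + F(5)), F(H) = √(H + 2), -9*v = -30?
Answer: 550/2619 - 275*√7/18333 ≈ 0.17032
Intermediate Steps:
v = 10/3 (v = -⅑*(-30) = 10/3 ≈ 3.3333)
F(H) = √(2 + H)
Z = 25/(3*(14 + √7)) (Z = (10/3 + (-3*(-3) - 4))/(14 + √(2 + 5)) = (10/3 + (9 - 4))/(14 + √7) = (10/3 + 5)/(14 + √7) = 25/(3*(14 + √7)) ≈ 0.50063)
o = 33/97 (o = -33*(-1/97) = 33/97 ≈ 0.34021)
o*Z = 33*(50/81 - 25*√7/567)/97 = 550/2619 - 275*√7/18333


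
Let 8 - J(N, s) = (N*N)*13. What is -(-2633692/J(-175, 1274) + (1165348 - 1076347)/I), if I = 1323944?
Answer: -3522293532365/527084613448 ≈ -6.6826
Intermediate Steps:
J(N, s) = 8 - 13*N² (J(N, s) = 8 - N*N*13 = 8 - N²*13 = 8 - 13*N²)
-(-2633692/J(-175, 1274) + (1165348 - 1076347)/I) = -(-2633692/(8 - 13*(-175)²) + (1165348 - 1076347)/1323944) = -(-2633692/(8 - 13*30625) + 89001*(1/1323944)) = -(-2633692/(8 - 398125) + 89001/1323944) = -(-2633692/(-398117) + 89001/1323944) = -(-2633692*(-1/398117) + 89001/1323944) = -(2633692/398117 + 89001/1323944) = -1*3522293532365/527084613448 = -3522293532365/527084613448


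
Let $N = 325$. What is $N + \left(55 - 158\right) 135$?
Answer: $-13580$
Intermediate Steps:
$N + \left(55 - 158\right) 135 = 325 + \left(55 - 158\right) 135 = 325 - 13905 = -13580$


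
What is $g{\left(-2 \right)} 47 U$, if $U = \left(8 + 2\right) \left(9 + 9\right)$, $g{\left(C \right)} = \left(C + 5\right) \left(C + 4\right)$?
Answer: $50760$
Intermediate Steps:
$g{\left(C \right)} = \left(4 + C\right) \left(5 + C\right)$ ($g{\left(C \right)} = \left(5 + C\right) \left(4 + C\right) = \left(4 + C\right) \left(5 + C\right)$)
$U = 180$ ($U = 10 \cdot 18 = 180$)
$g{\left(-2 \right)} 47 U = \left(20 + \left(-2\right)^{2} + 9 \left(-2\right)\right) 47 \cdot 180 = \left(20 + 4 - 18\right) 47 \cdot 180 = 6 \cdot 47 \cdot 180 = 282 \cdot 180 = 50760$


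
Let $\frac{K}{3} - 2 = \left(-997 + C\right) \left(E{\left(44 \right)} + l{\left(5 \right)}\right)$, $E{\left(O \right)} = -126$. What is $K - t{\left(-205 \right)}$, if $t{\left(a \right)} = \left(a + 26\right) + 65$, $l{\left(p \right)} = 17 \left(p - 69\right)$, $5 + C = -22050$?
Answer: $83955504$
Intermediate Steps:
$C = -22055$ ($C = -5 - 22050 = -22055$)
$l{\left(p \right)} = -1173 + 17 p$ ($l{\left(p \right)} = 17 \left(-69 + p\right) = -1173 + 17 p$)
$K = 83955390$ ($K = 6 + 3 \left(-997 - 22055\right) \left(-126 + \left(-1173 + 17 \cdot 5\right)\right) = 6 + 3 \left(- 23052 \left(-126 + \left(-1173 + 85\right)\right)\right) = 6 + 3 \left(- 23052 \left(-126 - 1088\right)\right) = 6 + 3 \left(\left(-23052\right) \left(-1214\right)\right) = 6 + 3 \cdot 27985128 = 6 + 83955384 = 83955390$)
$t{\left(a \right)} = 91 + a$ ($t{\left(a \right)} = \left(26 + a\right) + 65 = 91 + a$)
$K - t{\left(-205 \right)} = 83955390 - \left(91 - 205\right) = 83955390 - -114 = 83955390 + 114 = 83955504$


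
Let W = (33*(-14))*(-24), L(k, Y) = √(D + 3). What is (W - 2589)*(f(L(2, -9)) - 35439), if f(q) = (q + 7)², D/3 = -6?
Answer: -300907095 + 118986*I*√15 ≈ -3.0091e+8 + 4.6083e+5*I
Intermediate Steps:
D = -18 (D = 3*(-6) = -18)
L(k, Y) = I*√15 (L(k, Y) = √(-18 + 3) = √(-15) = I*√15)
W = 11088 (W = -462*(-24) = 11088)
f(q) = (7 + q)²
(W - 2589)*(f(L(2, -9)) - 35439) = (11088 - 2589)*((7 + I*√15)² - 35439) = 8499*(-35439 + (7 + I*√15)²) = -301196061 + 8499*(7 + I*√15)²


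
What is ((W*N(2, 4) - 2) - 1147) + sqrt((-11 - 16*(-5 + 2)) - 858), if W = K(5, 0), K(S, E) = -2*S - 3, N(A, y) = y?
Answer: -1201 + I*sqrt(821) ≈ -1201.0 + 28.653*I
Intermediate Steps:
K(S, E) = -3 - 2*S
W = -13 (W = -3 - 2*5 = -3 - 10 = -13)
((W*N(2, 4) - 2) - 1147) + sqrt((-11 - 16*(-5 + 2)) - 858) = ((-13*4 - 2) - 1147) + sqrt((-11 - 16*(-5 + 2)) - 858) = ((-52 - 2) - 1147) + sqrt((-11 - 16*(-3)) - 858) = (-54 - 1147) + sqrt((-11 + 48) - 858) = -1201 + sqrt(37 - 858) = -1201 + sqrt(-821) = -1201 + I*sqrt(821)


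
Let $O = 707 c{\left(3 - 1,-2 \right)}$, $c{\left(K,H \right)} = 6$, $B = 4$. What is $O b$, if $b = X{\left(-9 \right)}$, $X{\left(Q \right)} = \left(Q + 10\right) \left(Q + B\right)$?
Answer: $-21210$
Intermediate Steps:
$X{\left(Q \right)} = \left(4 + Q\right) \left(10 + Q\right)$ ($X{\left(Q \right)} = \left(Q + 10\right) \left(Q + 4\right) = \left(10 + Q\right) \left(4 + Q\right) = \left(4 + Q\right) \left(10 + Q\right)$)
$O = 4242$ ($O = 707 \cdot 6 = 4242$)
$b = -5$ ($b = 40 + \left(-9\right)^{2} + 14 \left(-9\right) = 40 + 81 - 126 = -5$)
$O b = 4242 \left(-5\right) = -21210$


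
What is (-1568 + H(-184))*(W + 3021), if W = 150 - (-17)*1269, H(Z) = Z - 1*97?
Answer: -45751656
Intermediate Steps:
H(Z) = -97 + Z (H(Z) = Z - 97 = -97 + Z)
W = 21723 (W = 150 - 1*(-21573) = 150 + 21573 = 21723)
(-1568 + H(-184))*(W + 3021) = (-1568 + (-97 - 184))*(21723 + 3021) = (-1568 - 281)*24744 = -1849*24744 = -45751656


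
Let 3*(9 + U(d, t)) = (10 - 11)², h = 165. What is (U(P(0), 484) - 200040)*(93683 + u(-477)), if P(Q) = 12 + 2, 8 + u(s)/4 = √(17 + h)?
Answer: -18734757682 - 2400584*√182/3 ≈ -1.8746e+10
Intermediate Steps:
u(s) = -32 + 4*√182 (u(s) = -32 + 4*√(17 + 165) = -32 + 4*√182)
P(Q) = 14
U(d, t) = -26/3 (U(d, t) = -9 + (10 - 11)²/3 = -9 + (⅓)*(-1)² = -9 + (⅓)*1 = -9 + ⅓ = -26/3)
(U(P(0), 484) - 200040)*(93683 + u(-477)) = (-26/3 - 200040)*(93683 + (-32 + 4*√182)) = -600146*(93651 + 4*√182)/3 = -18734757682 - 2400584*√182/3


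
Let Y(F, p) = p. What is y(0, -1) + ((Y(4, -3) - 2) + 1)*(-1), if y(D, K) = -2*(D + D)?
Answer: 4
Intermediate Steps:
y(D, K) = -4*D
y(0, -1) + ((Y(4, -3) - 2) + 1)*(-1) = -4*0 + ((-3 - 2) + 1)*(-1) = 0 + (-5 + 1)*(-1) = 0 - 4*(-1) = 0 + 4 = 4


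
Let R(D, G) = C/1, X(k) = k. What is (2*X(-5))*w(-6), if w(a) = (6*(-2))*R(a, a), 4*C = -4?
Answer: -120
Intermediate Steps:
C = -1 (C = (¼)*(-4) = -1)
R(D, G) = -1 (R(D, G) = -1/1 = -1*1 = -1)
w(a) = 12 (w(a) = (6*(-2))*(-1) = -12*(-1) = 12)
(2*X(-5))*w(-6) = (2*(-5))*12 = -10*12 = -120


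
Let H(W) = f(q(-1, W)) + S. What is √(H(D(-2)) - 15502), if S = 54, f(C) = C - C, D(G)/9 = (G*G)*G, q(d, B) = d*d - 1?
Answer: 2*I*√3862 ≈ 124.29*I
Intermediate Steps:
q(d, B) = -1 + d² (q(d, B) = d² - 1 = -1 + d²)
D(G) = 9*G³ (D(G) = 9*((G*G)*G) = 9*(G²*G) = 9*G³)
f(C) = 0
H(W) = 54 (H(W) = 0 + 54 = 54)
√(H(D(-2)) - 15502) = √(54 - 15502) = √(-15448) = 2*I*√3862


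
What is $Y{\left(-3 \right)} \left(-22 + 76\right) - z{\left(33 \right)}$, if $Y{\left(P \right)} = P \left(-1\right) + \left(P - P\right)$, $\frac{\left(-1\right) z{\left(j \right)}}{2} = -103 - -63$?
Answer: $82$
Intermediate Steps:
$z{\left(j \right)} = 80$ ($z{\left(j \right)} = - 2 \left(-103 - -63\right) = - 2 \left(-103 + 63\right) = \left(-2\right) \left(-40\right) = 80$)
$Y{\left(P \right)} = - P$ ($Y{\left(P \right)} = - P + 0 = - P$)
$Y{\left(-3 \right)} \left(-22 + 76\right) - z{\left(33 \right)} = \left(-1\right) \left(-3\right) \left(-22 + 76\right) - 80 = 3 \cdot 54 - 80 = 162 - 80 = 82$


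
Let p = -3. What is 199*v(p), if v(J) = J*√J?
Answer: -597*I*√3 ≈ -1034.0*I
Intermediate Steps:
v(J) = J^(3/2)
199*v(p) = 199*(-3)^(3/2) = 199*(-3*I*√3) = -597*I*√3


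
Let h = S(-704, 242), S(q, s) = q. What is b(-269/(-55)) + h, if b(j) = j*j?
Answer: -2057239/3025 ≈ -680.08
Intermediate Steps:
h = -704
b(j) = j**2
b(-269/(-55)) + h = (-269/(-55))**2 - 704 = (-269*(-1/55))**2 - 704 = (269/55)**2 - 704 = 72361/3025 - 704 = -2057239/3025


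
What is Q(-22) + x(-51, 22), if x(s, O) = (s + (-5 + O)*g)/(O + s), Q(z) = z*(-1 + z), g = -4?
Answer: 14793/29 ≈ 510.10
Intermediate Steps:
x(s, O) = (20 + s - 4*O)/(O + s) (x(s, O) = (s + (-5 + O)*(-4))/(O + s) = (s + (20 - 4*O))/(O + s) = (20 + s - 4*O)/(O + s))
Q(-22) + x(-51, 22) = -22*(-1 - 22) + (20 - 51 - 4*22)/(22 - 51) = -22*(-23) + (20 - 51 - 88)/(-29) = 506 - 1/29*(-119) = 506 + 119/29 = 14793/29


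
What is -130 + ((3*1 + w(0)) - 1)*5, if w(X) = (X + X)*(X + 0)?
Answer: -120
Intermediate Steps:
w(X) = 2*X² (w(X) = (2*X)*X = 2*X²)
-130 + ((3*1 + w(0)) - 1)*5 = -130 + ((3*1 + 2*0²) - 1)*5 = -130 + ((3 + 2*0) - 1)*5 = -130 + ((3 + 0) - 1)*5 = -130 + (3 - 1)*5 = -130 + 2*5 = -130 + 10 = -120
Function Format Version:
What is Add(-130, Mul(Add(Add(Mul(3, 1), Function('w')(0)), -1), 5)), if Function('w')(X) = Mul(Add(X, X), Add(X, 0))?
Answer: -120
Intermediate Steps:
Function('w')(X) = Mul(2, Pow(X, 2)) (Function('w')(X) = Mul(Mul(2, X), X) = Mul(2, Pow(X, 2)))
Add(-130, Mul(Add(Add(Mul(3, 1), Function('w')(0)), -1), 5)) = Add(-130, Mul(Add(Add(Mul(3, 1), Mul(2, Pow(0, 2))), -1), 5)) = Add(-130, Mul(Add(Add(3, Mul(2, 0)), -1), 5)) = Add(-130, Mul(Add(Add(3, 0), -1), 5)) = Add(-130, Mul(Add(3, -1), 5)) = Add(-130, Mul(2, 5)) = Add(-130, 10) = -120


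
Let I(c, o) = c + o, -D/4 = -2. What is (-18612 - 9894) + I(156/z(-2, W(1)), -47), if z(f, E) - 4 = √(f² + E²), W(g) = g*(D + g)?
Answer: -656927/23 + 52*√85/23 ≈ -28541.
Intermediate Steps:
D = 8 (D = -4*(-2) = 8)
W(g) = g*(8 + g)
z(f, E) = 4 + √(E² + f²) (z(f, E) = 4 + √(f² + E²) = 4 + √(E² + f²))
(-18612 - 9894) + I(156/z(-2, W(1)), -47) = (-18612 - 9894) + (156/(4 + √((1*(8 + 1))² + (-2)²)) - 47) = -28506 + (156/(4 + √((1*9)² + 4)) - 47) = -28506 + (156/(4 + √(9² + 4)) - 47) = -28506 + (156/(4 + √(81 + 4)) - 47) = -28506 + (156/(4 + √85) - 47) = -28506 + (-47 + 156/(4 + √85)) = -28553 + 156/(4 + √85)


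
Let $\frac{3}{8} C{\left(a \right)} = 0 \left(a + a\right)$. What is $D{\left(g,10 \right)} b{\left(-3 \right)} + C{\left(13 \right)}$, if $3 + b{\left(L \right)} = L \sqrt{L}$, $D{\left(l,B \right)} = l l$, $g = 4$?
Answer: $-48 - 48 i \sqrt{3} \approx -48.0 - 83.138 i$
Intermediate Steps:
$D{\left(l,B \right)} = l^{2}$
$b{\left(L \right)} = -3 + L^{\frac{3}{2}}$ ($b{\left(L \right)} = -3 + L \sqrt{L} = -3 + L^{\frac{3}{2}}$)
$C{\left(a \right)} = 0$ ($C{\left(a \right)} = \frac{8 \cdot 0 \left(a + a\right)}{3} = \frac{8 \cdot 0 \cdot 2 a}{3} = \frac{8}{3} \cdot 0 = 0$)
$D{\left(g,10 \right)} b{\left(-3 \right)} + C{\left(13 \right)} = 4^{2} \left(-3 + \left(-3\right)^{\frac{3}{2}}\right) + 0 = 16 \left(-3 - 3 i \sqrt{3}\right) + 0 = \left(-48 - 48 i \sqrt{3}\right) + 0 = -48 - 48 i \sqrt{3}$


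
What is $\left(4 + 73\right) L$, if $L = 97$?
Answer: $7469$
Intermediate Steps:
$\left(4 + 73\right) L = \left(4 + 73\right) 97 = 77 \cdot 97 = 7469$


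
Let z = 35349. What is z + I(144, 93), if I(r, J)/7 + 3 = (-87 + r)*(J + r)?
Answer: 129891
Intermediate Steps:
I(r, J) = -21 + 7*(-87 + r)*(J + r) (I(r, J) = -21 + 7*((-87 + r)*(J + r)) = -21 + 7*(-87 + r)*(J + r))
z + I(144, 93) = 35349 + (-21 - 609*93 - 609*144 + 7*144² + 7*93*144) = 35349 + (-21 - 56637 - 87696 + 7*20736 + 93744) = 35349 + (-21 - 56637 - 87696 + 145152 + 93744) = 35349 + 94542 = 129891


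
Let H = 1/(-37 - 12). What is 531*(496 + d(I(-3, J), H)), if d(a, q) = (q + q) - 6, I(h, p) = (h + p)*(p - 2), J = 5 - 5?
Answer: 12748248/49 ≈ 2.6017e+5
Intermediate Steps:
J = 0
I(h, p) = (-2 + p)*(h + p) (I(h, p) = (h + p)*(-2 + p) = (-2 + p)*(h + p))
H = -1/49 (H = 1/(-49) = -1/49 ≈ -0.020408)
d(a, q) = -6 + 2*q (d(a, q) = 2*q - 6 = -6 + 2*q)
531*(496 + d(I(-3, J), H)) = 531*(496 + (-6 + 2*(-1/49))) = 531*(496 + (-6 - 2/49)) = 531*(496 - 296/49) = 531*(24008/49) = 12748248/49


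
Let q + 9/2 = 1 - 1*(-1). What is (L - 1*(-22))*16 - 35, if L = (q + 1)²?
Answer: 353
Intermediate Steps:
q = -5/2 (q = -9/2 + (1 - 1*(-1)) = -9/2 + (1 + 1) = -9/2 + 2 = -5/2 ≈ -2.5000)
L = 9/4 (L = (-5/2 + 1)² = (-3/2)² = 9/4 ≈ 2.2500)
(L - 1*(-22))*16 - 35 = (9/4 - 1*(-22))*16 - 35 = (9/4 + 22)*16 - 35 = (97/4)*16 - 35 = 388 - 35 = 353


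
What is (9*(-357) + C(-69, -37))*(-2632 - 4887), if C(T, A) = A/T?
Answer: 1666661540/69 ≈ 2.4155e+7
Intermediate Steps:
(9*(-357) + C(-69, -37))*(-2632 - 4887) = (9*(-357) - 37/(-69))*(-2632 - 4887) = (-3213 - 37*(-1/69))*(-7519) = (-3213 + 37/69)*(-7519) = -221660/69*(-7519) = 1666661540/69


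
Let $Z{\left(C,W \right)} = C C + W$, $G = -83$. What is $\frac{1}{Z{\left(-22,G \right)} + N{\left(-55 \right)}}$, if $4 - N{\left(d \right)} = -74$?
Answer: $\frac{1}{479} \approx 0.0020877$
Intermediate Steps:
$N{\left(d \right)} = 78$ ($N{\left(d \right)} = 4 - -74 = 4 + 74 = 78$)
$Z{\left(C,W \right)} = W + C^{2}$ ($Z{\left(C,W \right)} = C^{2} + W = W + C^{2}$)
$\frac{1}{Z{\left(-22,G \right)} + N{\left(-55 \right)}} = \frac{1}{\left(-83 + \left(-22\right)^{2}\right) + 78} = \frac{1}{\left(-83 + 484\right) + 78} = \frac{1}{401 + 78} = \frac{1}{479}$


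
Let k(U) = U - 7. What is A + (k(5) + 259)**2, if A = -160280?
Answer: -94231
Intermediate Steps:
k(U) = -7 + U
A + (k(5) + 259)**2 = -160280 + ((-7 + 5) + 259)**2 = -160280 + (-2 + 259)**2 = -160280 + 257**2 = -160280 + 66049 = -94231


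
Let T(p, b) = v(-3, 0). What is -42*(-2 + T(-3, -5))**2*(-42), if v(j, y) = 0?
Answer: 7056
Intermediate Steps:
T(p, b) = 0
-42*(-2 + T(-3, -5))**2*(-42) = -42*(-2 + 0)**2*(-42) = -42*(-2)**2*(-42) = -42*4*(-42) = -168*(-42) = 7056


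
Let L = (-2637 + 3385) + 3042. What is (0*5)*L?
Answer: 0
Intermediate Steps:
L = 3790 (L = 748 + 3042 = 3790)
(0*5)*L = (0*5)*3790 = 0*3790 = 0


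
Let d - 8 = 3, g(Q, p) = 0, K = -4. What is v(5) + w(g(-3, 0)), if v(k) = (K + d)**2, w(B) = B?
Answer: 49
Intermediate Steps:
d = 11 (d = 8 + 3 = 11)
v(k) = 49 (v(k) = (-4 + 11)**2 = 7**2 = 49)
v(5) + w(g(-3, 0)) = 49 + 0 = 49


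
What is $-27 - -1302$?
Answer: $1275$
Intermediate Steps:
$-27 - -1302 = -27 + 1302 = 1275$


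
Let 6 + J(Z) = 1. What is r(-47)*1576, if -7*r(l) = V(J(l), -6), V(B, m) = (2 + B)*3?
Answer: 14184/7 ≈ 2026.3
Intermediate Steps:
J(Z) = -5 (J(Z) = -6 + 1 = -5)
V(B, m) = 6 + 3*B
r(l) = 9/7 (r(l) = -(6 + 3*(-5))/7 = -(6 - 15)/7 = -⅐*(-9) = 9/7)
r(-47)*1576 = (9/7)*1576 = 14184/7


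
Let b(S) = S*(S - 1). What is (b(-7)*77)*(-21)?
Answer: -90552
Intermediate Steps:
b(S) = S*(-1 + S)
(b(-7)*77)*(-21) = (-7*(-1 - 7)*77)*(-21) = (-7*(-8)*77)*(-21) = (56*77)*(-21) = 4312*(-21) = -90552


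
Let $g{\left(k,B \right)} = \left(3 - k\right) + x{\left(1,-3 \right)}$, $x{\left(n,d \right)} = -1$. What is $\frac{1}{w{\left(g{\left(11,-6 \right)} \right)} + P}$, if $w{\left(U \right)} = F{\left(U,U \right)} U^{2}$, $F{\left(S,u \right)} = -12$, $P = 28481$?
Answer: $\frac{1}{27509} \approx 3.6352 \cdot 10^{-5}$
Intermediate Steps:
$g{\left(k,B \right)} = 2 - k$ ($g{\left(k,B \right)} = \left(3 - k\right) - 1 = 2 - k$)
$w{\left(U \right)} = - 12 U^{2}$
$\frac{1}{w{\left(g{\left(11,-6 \right)} \right)} + P} = \frac{1}{- 12 \left(2 - 11\right)^{2} + 28481} = \frac{1}{- 12 \left(-9\right)^{2} + 28481} = \frac{1}{\left(-12\right) 81 + 28481} = \frac{1}{-972 + 28481} = \frac{1}{27509}$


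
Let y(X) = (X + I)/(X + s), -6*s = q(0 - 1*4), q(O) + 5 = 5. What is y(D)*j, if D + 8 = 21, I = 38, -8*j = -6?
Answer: 153/52 ≈ 2.9423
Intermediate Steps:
j = ¾ (j = -⅛*(-6) = ¾ ≈ 0.75000)
q(O) = 0 (q(O) = -5 + 5 = 0)
s = 0 (s = -⅙*0 = 0)
D = 13 (D = -8 + 21 = 13)
y(X) = (38 + X)/X (y(X) = (X + 38)/(X + 0) = (38 + X)/X)
y(D)*j = ((38 + 13)/13)*(¾) = ((1/13)*51)*(¾) = (51/13)*(¾) = 153/52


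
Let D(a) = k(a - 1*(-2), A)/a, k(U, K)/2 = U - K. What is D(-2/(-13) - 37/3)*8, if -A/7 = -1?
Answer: 2144/95 ≈ 22.568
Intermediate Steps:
A = 7 (A = -7*(-1) = 7)
k(U, K) = -2*K + 2*U (k(U, K) = 2*(U - K) = -2*K + 2*U)
D(a) = (-10 + 2*a)/a (D(a) = (-2*7 + 2*(a - 1*(-2)))/a = (-14 + 2*(a + 2))/a = (-14 + 2*(2 + a))/a = (-14 + (4 + 2*a))/a = (-10 + 2*a)/a)
D(-2/(-13) - 37/3)*8 = (2 - 10/(-2/(-13) - 37/3))*8 = (2 - 10/(-2*(-1/13) - 37*⅓))*8 = (2 - 10/(2/13 - 37/3))*8 = (2 - 10/(-475/39))*8 = (2 - 10*(-39/475))*8 = (2 + 78/95)*8 = (268/95)*8 = 2144/95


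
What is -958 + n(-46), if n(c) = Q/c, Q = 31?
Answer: -44099/46 ≈ -958.67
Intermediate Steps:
n(c) = 31/c
-958 + n(-46) = -958 + 31/(-46) = -958 + 31*(-1/46) = -958 - 31/46 = -44099/46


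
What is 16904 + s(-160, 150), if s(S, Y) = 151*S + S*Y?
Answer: -31256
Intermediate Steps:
16904 + s(-160, 150) = 16904 - 160*(151 + 150) = 16904 - 160*301 = 16904 - 48160 = -31256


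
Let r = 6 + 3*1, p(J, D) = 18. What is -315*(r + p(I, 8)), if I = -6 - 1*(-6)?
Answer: -8505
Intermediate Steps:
I = 0 (I = -6 + 6 = 0)
r = 9 (r = 6 + 3 = 9)
-315*(r + p(I, 8)) = -315*(9 + 18) = -315*27 = -8505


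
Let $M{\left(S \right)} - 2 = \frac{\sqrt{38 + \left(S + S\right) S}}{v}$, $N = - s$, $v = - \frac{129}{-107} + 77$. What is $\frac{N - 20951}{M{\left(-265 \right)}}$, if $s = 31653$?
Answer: $\frac{920878049024}{166044177} - \frac{11775089776 \sqrt{35122}}{166044177} \approx -7744.2$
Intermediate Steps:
$v = \frac{8368}{107}$ ($v = \left(-129\right) \left(- \frac{1}{107}\right) + 77 = \frac{129}{107} + 77 = \frac{8368}{107} \approx 78.206$)
$N = -31653$ ($N = \left(-1\right) 31653 = -31653$)
$M{\left(S \right)} = 2 + \frac{107 \sqrt{38 + 2 S^{2}}}{8368}$ ($M{\left(S \right)} = 2 + \frac{\sqrt{38 + \left(S + S\right) S}}{\frac{8368}{107}} = 2 + \sqrt{38 + 2 S S} \frac{107}{8368} = 2 + \sqrt{38 + 2 S^{2}} \cdot \frac{107}{8368} = 2 + \frac{107 \sqrt{38 + 2 S^{2}}}{8368}$)
$\frac{N - 20951}{M{\left(-265 \right)}} = \frac{-31653 - 20951}{2 + \frac{107 \sqrt{38 + 2 \left(-265\right)^{2}}}{8368}} = - \frac{52604}{2 + \frac{107 \sqrt{38 + 2 \cdot 70225}}{8368}} = - \frac{52604}{2 + \frac{107 \sqrt{38 + 140450}}{8368}} = - \frac{52604}{2 + \frac{107 \sqrt{140488}}{8368}} = - \frac{52604}{2 + \frac{107 \cdot 2 \sqrt{35122}}{8368}} = - \frac{52604}{2 + \frac{107 \sqrt{35122}}{4184}}$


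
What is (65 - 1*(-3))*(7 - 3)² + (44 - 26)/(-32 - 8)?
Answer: 21751/20 ≈ 1087.6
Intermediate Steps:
(65 - 1*(-3))*(7 - 3)² + (44 - 26)/(-32 - 8) = (65 + 3)*4² + 18/(-40) = 68*16 + 18*(-1/40) = 1088 - 9/20 = 21751/20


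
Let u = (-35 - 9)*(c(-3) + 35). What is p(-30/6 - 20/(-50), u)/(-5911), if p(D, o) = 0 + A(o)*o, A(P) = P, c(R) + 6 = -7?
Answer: -937024/5911 ≈ -158.52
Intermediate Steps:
c(R) = -13 (c(R) = -6 - 7 = -13)
u = -968 (u = (-35 - 9)*(-13 + 35) = -44*22 = -968)
p(D, o) = o² (p(D, o) = 0 + o*o = 0 + o² = o²)
p(-30/6 - 20/(-50), u)/(-5911) = (-968)²/(-5911) = 937024*(-1/5911) = -937024/5911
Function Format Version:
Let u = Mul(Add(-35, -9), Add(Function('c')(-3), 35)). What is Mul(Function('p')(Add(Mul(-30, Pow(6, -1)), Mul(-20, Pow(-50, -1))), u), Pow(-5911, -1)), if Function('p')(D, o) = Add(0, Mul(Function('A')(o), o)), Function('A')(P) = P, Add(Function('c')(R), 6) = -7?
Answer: Rational(-937024, 5911) ≈ -158.52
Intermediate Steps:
Function('c')(R) = -13 (Function('c')(R) = Add(-6, -7) = -13)
u = -968 (u = Mul(Add(-35, -9), Add(-13, 35)) = Mul(-44, 22) = -968)
Function('p')(D, o) = Pow(o, 2) (Function('p')(D, o) = Add(0, Mul(o, o)) = Add(0, Pow(o, 2)) = Pow(o, 2))
Mul(Function('p')(Add(Mul(-30, Pow(6, -1)), Mul(-20, Pow(-50, -1))), u), Pow(-5911, -1)) = Mul(Pow(-968, 2), Pow(-5911, -1)) = Mul(937024, Rational(-1, 5911)) = Rational(-937024, 5911)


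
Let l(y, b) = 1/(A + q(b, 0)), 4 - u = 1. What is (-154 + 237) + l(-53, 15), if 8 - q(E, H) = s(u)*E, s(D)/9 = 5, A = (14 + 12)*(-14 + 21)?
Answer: 40254/485 ≈ 82.998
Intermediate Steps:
u = 3 (u = 4 - 1*1 = 4 - 1 = 3)
A = 182 (A = 26*7 = 182)
s(D) = 45 (s(D) = 9*5 = 45)
q(E, H) = 8 - 45*E
l(y, b) = 1/(190 - 45*b) (l(y, b) = 1/(182 + (8 - 45*b)) = 1/(190 - 45*b))
(-154 + 237) + l(-53, 15) = (-154 + 237) - 1/(-190 + 45*15) = 83 - 1/(-190 + 675) = 83 - 1/485 = 40254/485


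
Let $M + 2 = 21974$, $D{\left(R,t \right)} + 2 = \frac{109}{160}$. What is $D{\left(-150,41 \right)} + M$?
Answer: $\frac{3515309}{160} \approx 21971.0$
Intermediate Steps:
$D{\left(R,t \right)} = - \frac{211}{160}$ ($D{\left(R,t \right)} = -2 + \frac{109}{160} = - \frac{211}{160}$)
$M = 21972$ ($M = -2 + 21974 = 21972$)
$D{\left(-150,41 \right)} + M = - \frac{211}{160} + 21972 = \frac{3515309}{160}$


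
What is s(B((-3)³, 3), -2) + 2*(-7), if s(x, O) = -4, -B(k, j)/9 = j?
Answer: -18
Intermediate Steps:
B(k, j) = -9*j
s(B((-3)³, 3), -2) + 2*(-7) = -4 + 2*(-7) = -4 - 14 = -18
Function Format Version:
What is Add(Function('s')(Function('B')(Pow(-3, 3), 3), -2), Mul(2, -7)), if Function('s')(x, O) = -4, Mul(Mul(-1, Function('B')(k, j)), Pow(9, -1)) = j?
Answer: -18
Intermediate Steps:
Function('B')(k, j) = Mul(-9, j)
Add(Function('s')(Function('B')(Pow(-3, 3), 3), -2), Mul(2, -7)) = Add(-4, Mul(2, -7)) = Add(-4, -14) = -18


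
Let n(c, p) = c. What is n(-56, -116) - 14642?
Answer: -14698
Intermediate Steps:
n(-56, -116) - 14642 = -56 - 14642 = -14698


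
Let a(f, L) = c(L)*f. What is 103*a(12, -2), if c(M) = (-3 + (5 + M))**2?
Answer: 0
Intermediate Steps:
c(M) = (2 + M)**2
a(f, L) = f*(2 + L)**2 (a(f, L) = (2 + L)**2*f = f*(2 + L)**2)
103*a(12, -2) = 103*(12*(2 - 2)**2) = 103*(12*0**2) = 103*(12*0) = 103*0 = 0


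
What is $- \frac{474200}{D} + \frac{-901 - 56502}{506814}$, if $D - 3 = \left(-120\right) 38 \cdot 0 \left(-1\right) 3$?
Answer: $- \frac{80110457003}{506814} \approx -1.5807 \cdot 10^{5}$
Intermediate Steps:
$D = 3$ ($D = 3 + \left(-120\right) 38 \cdot 0 \left(-1\right) 3 = 3 - 4560 \cdot 0 \cdot 3 = 3 - 0 = 3 + 0 = 3$)
$- \frac{474200}{D} + \frac{-901 - 56502}{506814} = - \frac{474200}{3} + \frac{-901 - 56502}{506814} = \left(-474200\right) \frac{1}{3} + \left(-901 - 56502\right) \frac{1}{506814} = - \frac{474200}{3} - \frac{57403}{506814} = - \frac{80110457003}{506814}$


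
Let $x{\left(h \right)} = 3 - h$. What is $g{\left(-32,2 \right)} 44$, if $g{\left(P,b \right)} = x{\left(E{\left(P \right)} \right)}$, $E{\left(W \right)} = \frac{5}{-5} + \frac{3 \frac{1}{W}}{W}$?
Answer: $\frac{45023}{256} \approx 175.87$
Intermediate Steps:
$E{\left(W \right)} = -1 + \frac{3}{W^{2}}$ ($E{\left(W \right)} = 5 \left(- \frac{1}{5}\right) + \frac{3}{W^{2}} = -1 + \frac{3}{W^{2}}$)
$g{\left(P,b \right)} = 4 - \frac{3}{P^{2}}$ ($g{\left(P,b \right)} = 3 - \left(-1 + \frac{3}{P^{2}}\right) = 3 + \left(1 - \frac{3}{P^{2}}\right) = 4 - \frac{3}{P^{2}}$)
$g{\left(-32,2 \right)} 44 = \left(4 - \frac{3}{1024}\right) 44 = \frac{4093}{1024} \cdot 44 = \frac{45023}{256}$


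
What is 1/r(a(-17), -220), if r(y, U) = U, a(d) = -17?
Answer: -1/220 ≈ -0.0045455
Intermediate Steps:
1/r(a(-17), -220) = 1/(-220) = -1/220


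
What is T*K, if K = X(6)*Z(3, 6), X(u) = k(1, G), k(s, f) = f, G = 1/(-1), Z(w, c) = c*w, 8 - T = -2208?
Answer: -39888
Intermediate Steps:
T = 2216 (T = 8 - 1*(-2208) = 8 + 2208 = 2216)
G = -1 (G = 1*(-1) = -1)
X(u) = -1
K = -18 (K = -6*3 = -1*18 = -18)
T*K = 2216*(-18) = -39888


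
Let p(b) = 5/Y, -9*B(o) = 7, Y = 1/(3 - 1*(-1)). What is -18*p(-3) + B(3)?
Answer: -3247/9 ≈ -360.78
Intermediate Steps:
Y = ¼ (Y = 1/(3 + 1) = 1/4 = ¼ ≈ 0.25000)
B(o) = -7/9 (B(o) = -⅑*7 = -7/9)
p(b) = 20 (p(b) = 5/(¼) = 5*4 = 20)
-18*p(-3) + B(3) = -18*20 - 7/9 = -360 - 7/9 = -3247/9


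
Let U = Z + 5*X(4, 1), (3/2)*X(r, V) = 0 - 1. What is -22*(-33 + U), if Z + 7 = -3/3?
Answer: 2926/3 ≈ 975.33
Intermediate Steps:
Z = -8 (Z = -7 - 3/3 = -7 - 3*⅓ = -7 - 1 = -8)
X(r, V) = -⅔ (X(r, V) = 2*(0 - 1)/3 = (⅔)*(-1) = -⅔)
U = -34/3 (U = -8 + 5*(-⅔) = -8 - 10/3 = -34/3 ≈ -11.333)
-22*(-33 + U) = -22*(-33 - 34/3) = -22*(-133/3) = 2926/3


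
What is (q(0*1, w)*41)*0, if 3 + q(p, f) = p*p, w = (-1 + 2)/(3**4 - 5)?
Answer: 0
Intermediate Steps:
w = 1/76 (w = 1/(81 - 5) = 1/76 ≈ 0.013158)
q(p, f) = -3 + p**2 (q(p, f) = -3 + p*p = -3 + p**2)
(q(0*1, w)*41)*0 = ((-3 + (0*1)**2)*41)*0 = ((-3 + 0**2)*41)*0 = ((-3 + 0)*41)*0 = -3*41*0 = -123*0 = 0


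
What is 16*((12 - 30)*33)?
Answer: -9504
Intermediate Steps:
16*((12 - 30)*33) = 16*(-18*33) = 16*(-594) = -9504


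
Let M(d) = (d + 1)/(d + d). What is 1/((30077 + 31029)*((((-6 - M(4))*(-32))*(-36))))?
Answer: -1/466360992 ≈ -2.1443e-9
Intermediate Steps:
M(d) = (1 + d)/(2*d) (M(d) = (1 + d)/((2*d)) = (1 + d)*(1/(2*d)) = (1 + d)/(2*d))
1/((30077 + 31029)*((((-6 - M(4))*(-32))*(-36)))) = 1/((30077 + 31029)*((((-6 - (1 + 4)/(2*4))*(-32))*(-36)))) = 1/(61106*((((-6 - 5/(2*4))*(-32))*(-36)))) = 1/(61106*((((-6 - 1*5/8)*(-32))*(-36)))) = 1/(61106*((((-6 - 5/8)*(-32))*(-36)))) = 1/(61106*((-53/8*(-32)*(-36)))) = 1/(61106*((212*(-36)))) = (1/61106)/(-7632) = (1/61106)*(-1/7632) = -1/466360992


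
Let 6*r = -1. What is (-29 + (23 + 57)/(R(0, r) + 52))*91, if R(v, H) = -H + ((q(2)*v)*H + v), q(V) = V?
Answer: -782327/313 ≈ -2499.4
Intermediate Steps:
r = -⅙ (r = (⅙)*(-1) = -⅙ ≈ -0.16667)
R(v, H) = v - H + 2*H*v (R(v, H) = -H + ((2*v)*H + v) = -H + (2*H*v + v) = -H + (v + 2*H*v) = v - H + 2*H*v)
(-29 + (23 + 57)/(R(0, r) + 52))*91 = (-29 + (23 + 57)/((0 - 1*(-⅙) + 2*(-⅙)*0) + 52))*91 = (-29 + 80/((0 + ⅙ + 0) + 52))*91 = (-29 + 80/(⅙ + 52))*91 = (-29 + 80/(313/6))*91 = (-29 + 80*(6/313))*91 = (-29 + 480/313)*91 = -8597/313*91 = -782327/313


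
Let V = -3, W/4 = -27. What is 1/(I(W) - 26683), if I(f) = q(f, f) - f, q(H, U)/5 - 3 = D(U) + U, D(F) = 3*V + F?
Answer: -1/27685 ≈ -3.6121e-5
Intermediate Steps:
W = -108 (W = 4*(-27) = -108)
D(F) = -9 + F (D(F) = 3*(-3) + F = -9 + F)
q(H, U) = -30 + 10*U (q(H, U) = 15 + 5*((-9 + U) + U) = 15 + 5*(-9 + 2*U) = 15 + (-45 + 10*U) = -30 + 10*U)
I(f) = -30 + 9*f (I(f) = (-30 + 10*f) - f = -30 + 9*f)
1/(I(W) - 26683) = 1/((-30 + 9*(-108)) - 26683) = 1/((-30 - 972) - 26683) = 1/(-1002 - 26683) = 1/(-27685) = -1/27685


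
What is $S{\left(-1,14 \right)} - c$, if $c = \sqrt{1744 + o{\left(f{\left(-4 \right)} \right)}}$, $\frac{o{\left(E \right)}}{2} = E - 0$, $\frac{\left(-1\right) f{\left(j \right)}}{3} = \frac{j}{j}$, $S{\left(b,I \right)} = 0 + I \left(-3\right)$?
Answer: $-42 - \sqrt{1738} \approx -83.689$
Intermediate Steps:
$S{\left(b,I \right)} = - 3 I$ ($S{\left(b,I \right)} = 0 - 3 I = - 3 I$)
$f{\left(j \right)} = -3$ ($f{\left(j \right)} = - 3 \frac{j}{j} = \left(-3\right) 1 = -3$)
$o{\left(E \right)} = 2 E$ ($o{\left(E \right)} = 2 \left(E - 0\right) = 2 \left(E + 0\right) = 2 E$)
$c = \sqrt{1738}$ ($c = \sqrt{1744 + 2 \left(-3\right)} = \sqrt{1744 - 6} = \sqrt{1738} \approx 41.689$)
$S{\left(-1,14 \right)} - c = \left(-3\right) 14 - \sqrt{1738} = -42 - \sqrt{1738}$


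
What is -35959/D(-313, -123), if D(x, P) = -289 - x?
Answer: -35959/24 ≈ -1498.3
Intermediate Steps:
-35959/D(-313, -123) = -35959/(-289 - 1*(-313)) = -35959/(-289 + 313) = -35959/24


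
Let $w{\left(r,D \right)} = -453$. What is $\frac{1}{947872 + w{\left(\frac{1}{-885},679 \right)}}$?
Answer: $\frac{1}{947419} \approx 1.0555 \cdot 10^{-6}$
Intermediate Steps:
$\frac{1}{947872 + w{\left(\frac{1}{-885},679 \right)}} = \frac{1}{947872 - 453} = \frac{1}{947419}$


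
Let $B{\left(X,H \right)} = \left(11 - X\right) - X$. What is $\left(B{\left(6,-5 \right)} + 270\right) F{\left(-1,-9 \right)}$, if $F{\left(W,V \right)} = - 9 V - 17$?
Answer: $17216$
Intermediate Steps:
$F{\left(W,V \right)} = -17 - 9 V$
$B{\left(X,H \right)} = 11 - 2 X$
$\left(B{\left(6,-5 \right)} + 270\right) F{\left(-1,-9 \right)} = \left(\left(11 - 12\right) + 270\right) \left(-17 - -81\right) = \left(\left(11 - 12\right) + 270\right) \left(-17 + 81\right) = \left(-1 + 270\right) 64 = 269 \cdot 64 = 17216$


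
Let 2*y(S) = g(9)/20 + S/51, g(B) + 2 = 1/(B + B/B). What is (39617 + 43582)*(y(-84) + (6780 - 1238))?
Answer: 3134911446723/6800 ≈ 4.6102e+8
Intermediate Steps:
g(B) = -2 + 1/(1 + B) (g(B) = -2 + 1/(B + B/B) = -2 + 1/(B + 1) = -2 + 1/(1 + B))
y(S) = -19/400 + S/102 (y(S) = (((-1 - 2*9)/(1 + 9))/20 + S/51)/2 = (((-1 - 18)/10)*(1/20) + S*(1/51))/2 = (((⅒)*(-19))*(1/20) + S/51)/2 = (-19/10*1/20 + S/51)/2 = (-19/200 + S/51)/2 = -19/400 + S/102)
(39617 + 43582)*(y(-84) + (6780 - 1238)) = (39617 + 43582)*((-19/400 + (1/102)*(-84)) + (6780 - 1238)) = 83199*((-19/400 - 14/17) + 5542) = 83199*(-5923/6800 + 5542) = 83199*(37679677/6800) = 3134911446723/6800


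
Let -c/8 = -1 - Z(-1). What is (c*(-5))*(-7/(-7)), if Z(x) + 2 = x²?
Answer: 0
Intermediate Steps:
Z(x) = -2 + x²
c = 0 (c = -8*(-1 - (-2 + (-1)²)) = -8*(-1 - (-2 + 1)) = -8*(-1 - 1*(-1)) = -8*(-1 + 1) = -8*0 = 0)
(c*(-5))*(-7/(-7)) = (0*(-5))*(-7/(-7)) = 0*(-7*(-⅐)) = 0*1 = 0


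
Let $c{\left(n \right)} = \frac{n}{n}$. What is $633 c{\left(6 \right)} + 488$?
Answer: $1121$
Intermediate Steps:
$c{\left(n \right)} = 1$
$633 c{\left(6 \right)} + 488 = 633 \cdot 1 + 488 = 633 + 488 = 1121$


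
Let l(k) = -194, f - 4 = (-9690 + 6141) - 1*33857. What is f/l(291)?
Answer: 18701/97 ≈ 192.79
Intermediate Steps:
f = -37402 (f = 4 + ((-9690 + 6141) - 1*33857) = 4 + (-3549 - 33857) = 4 - 37406 = -37402)
f/l(291) = -37402/(-194) = -37402*(-1/194) = 18701/97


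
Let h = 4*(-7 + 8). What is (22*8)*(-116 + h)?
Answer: -19712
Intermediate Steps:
h = 4 (h = 4*1 = 4)
(22*8)*(-116 + h) = (22*8)*(-116 + 4) = 176*(-112) = -19712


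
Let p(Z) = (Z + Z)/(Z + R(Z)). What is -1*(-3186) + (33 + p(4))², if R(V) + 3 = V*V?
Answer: 1244515/289 ≈ 4306.3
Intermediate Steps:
R(V) = -3 + V² (R(V) = -3 + V*V = -3 + V²)
p(Z) = 2*Z/(-3 + Z + Z²) (p(Z) = (Z + Z)/(Z + (-3 + Z²)) = (2*Z)/(-3 + Z + Z²) = 2*Z/(-3 + Z + Z²))
-1*(-3186) + (33 + p(4))² = -1*(-3186) + (33 + 2*4/(-3 + 4 + 4²))² = 3186 + (33 + 2*4/(-3 + 4 + 16))² = 3186 + (33 + 2*4/17)² = 3186 + (33 + 2*4*(1/17))² = 3186 + (33 + 8/17)² = 3186 + (569/17)² = 3186 + 323761/289 = 1244515/289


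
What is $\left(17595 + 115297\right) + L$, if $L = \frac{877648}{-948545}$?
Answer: $\frac{126053164492}{948545} \approx 1.3289 \cdot 10^{5}$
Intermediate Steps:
$L = - \frac{877648}{948545}$ ($L = 877648 \left(- \frac{1}{948545}\right) = - \frac{877648}{948545} \approx -0.92526$)
$\left(17595 + 115297\right) + L = \left(17595 + 115297\right) - \frac{877648}{948545} = 132892 - \frac{877648}{948545} = \frac{126053164492}{948545}$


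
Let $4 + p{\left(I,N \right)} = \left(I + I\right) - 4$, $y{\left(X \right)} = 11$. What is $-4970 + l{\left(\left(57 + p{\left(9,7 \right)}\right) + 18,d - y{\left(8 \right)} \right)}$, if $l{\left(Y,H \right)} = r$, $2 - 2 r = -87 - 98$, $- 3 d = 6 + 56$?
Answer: $- \frac{9753}{2} \approx -4876.5$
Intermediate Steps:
$p{\left(I,N \right)} = -8 + 2 I$ ($p{\left(I,N \right)} = -4 + \left(\left(I + I\right) - 4\right) = -4 + \left(2 I - 4\right) = -4 + \left(-4 + 2 I\right) = -8 + 2 I$)
$d = - \frac{62}{3}$ ($d = - \frac{6 + 56}{3} = \left(- \frac{1}{3}\right) 62 = - \frac{62}{3} \approx -20.667$)
$r = \frac{187}{2}$ ($r = 1 - \frac{-87 - 98}{2} = 1 - - \frac{185}{2} = 1 + \frac{185}{2} = \frac{187}{2} \approx 93.5$)
$l{\left(Y,H \right)} = \frac{187}{2}$
$-4970 + l{\left(\left(57 + p{\left(9,7 \right)}\right) + 18,d - y{\left(8 \right)} \right)} = -4970 + \frac{187}{2} = - \frac{9753}{2}$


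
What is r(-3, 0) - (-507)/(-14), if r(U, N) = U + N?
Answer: -549/14 ≈ -39.214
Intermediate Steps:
r(U, N) = N + U
r(-3, 0) - (-507)/(-14) = (0 - 3) - (-507)/(-14) = -3 - (-507)*(-1)/14 = -3 - 39*13/14 = -3 - 507/14 = -549/14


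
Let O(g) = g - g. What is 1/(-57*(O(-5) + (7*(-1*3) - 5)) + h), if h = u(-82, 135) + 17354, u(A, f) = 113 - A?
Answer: 1/19031 ≈ 5.2546e-5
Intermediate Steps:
O(g) = 0
h = 17549 (h = (113 - 1*(-82)) + 17354 = (113 + 82) + 17354 = 195 + 17354 = 17549)
1/(-57*(O(-5) + (7*(-1*3) - 5)) + h) = 1/(-57*(0 + (7*(-1*3) - 5)) + 17549) = 1/(-57*(0 + (7*(-3) - 5)) + 17549) = 1/(-57*(0 + (-21 - 5)) + 17549) = 1/(-57*(0 - 26) + 17549) = 1/(-57*(-26) + 17549) = 1/(1482 + 17549) = 1/19031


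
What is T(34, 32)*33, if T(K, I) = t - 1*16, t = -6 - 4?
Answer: -858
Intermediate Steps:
t = -10
T(K, I) = -26 (T(K, I) = -10 - 1*16 = -10 - 16 = -26)
T(34, 32)*33 = -26*33 = -858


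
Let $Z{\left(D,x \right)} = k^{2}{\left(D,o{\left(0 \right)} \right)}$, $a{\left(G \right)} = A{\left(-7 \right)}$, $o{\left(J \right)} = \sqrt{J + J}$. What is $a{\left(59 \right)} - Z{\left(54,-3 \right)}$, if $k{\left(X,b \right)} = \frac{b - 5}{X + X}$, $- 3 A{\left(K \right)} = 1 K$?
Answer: $\frac{27191}{11664} \approx 2.3312$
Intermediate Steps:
$o{\left(J \right)} = \sqrt{2} \sqrt{J}$ ($o{\left(J \right)} = \sqrt{2 J} = \sqrt{2} \sqrt{J}$)
$A{\left(K \right)} = - \frac{K}{3}$ ($A{\left(K \right)} = - \frac{1 K}{3} = - \frac{K}{3}$)
$a{\left(G \right)} = \frac{7}{3}$ ($a{\left(G \right)} = \left(- \frac{1}{3}\right) \left(-7\right) = \frac{7}{3}$)
$k{\left(X,b \right)} = \frac{-5 + b}{2 X}$
$Z{\left(D,x \right)} = \frac{25}{4 D^{2}}$ ($Z{\left(D,x \right)} = \left(\frac{-5 + \sqrt{2} \sqrt{0}}{2 D}\right)^{2} = \left(\frac{-5 + \sqrt{2} \cdot 0}{2 D}\right)^{2} = \left(\frac{-5 + 0}{2 D}\right)^{2} = \left(\frac{1}{2} \frac{1}{D} \left(-5\right)\right)^{2} = \left(- \frac{5}{2 D}\right)^{2} = \frac{25}{4 D^{2}}$)
$a{\left(59 \right)} - Z{\left(54,-3 \right)} = \frac{7}{3} - \frac{25}{4 \cdot 2916} = \frac{7}{3} - \frac{25}{4} \cdot \frac{1}{2916} = \frac{7}{3} - \frac{25}{11664} = \frac{27191}{11664}$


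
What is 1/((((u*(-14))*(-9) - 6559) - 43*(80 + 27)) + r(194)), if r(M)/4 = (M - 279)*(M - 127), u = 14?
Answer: -1/32176 ≈ -3.1079e-5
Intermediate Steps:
r(M) = 4*(-279 + M)*(-127 + M) (r(M) = 4*((M - 279)*(M - 127)) = 4*((-279 + M)*(-127 + M)) = 4*(-279 + M)*(-127 + M))
1/((((u*(-14))*(-9) - 6559) - 43*(80 + 27)) + r(194)) = 1/((((14*(-14))*(-9) - 6559) - 43*(80 + 27)) + (141732 - 1624*194 + 4*194²)) = 1/(((-196*(-9) - 6559) - 43*107) + (141732 - 315056 + 4*37636)) = 1/(((1764 - 6559) - 4601) + (141732 - 315056 + 150544)) = 1/((-4795 - 4601) - 22780) = 1/(-9396 - 22780) = 1/(-32176) = -1/32176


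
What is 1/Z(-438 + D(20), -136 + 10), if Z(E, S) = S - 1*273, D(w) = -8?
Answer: -1/399 ≈ -0.0025063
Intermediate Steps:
Z(E, S) = -273 + S (Z(E, S) = S - 273 = -273 + S)
1/Z(-438 + D(20), -136 + 10) = 1/(-273 + (-136 + 10)) = 1/(-273 - 126) = 1/(-399) = -1/399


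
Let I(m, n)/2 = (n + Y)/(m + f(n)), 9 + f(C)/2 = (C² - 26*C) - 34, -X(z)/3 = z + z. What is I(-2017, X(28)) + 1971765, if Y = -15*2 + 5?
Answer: 124380907579/63081 ≈ 1.9718e+6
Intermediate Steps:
X(z) = -6*z (X(z) = -3*(z + z) = -6*z)
f(C) = -86 - 52*C + 2*C² (f(C) = -18 + 2*((C² - 26*C) - 34) = -18 + 2*(-34 + C² - 26*C) = -18 + (-68 - 52*C + 2*C²) = -86 - 52*C + 2*C²)
Y = -25 (Y = -30 + 5 = -25)
I(m, n) = 2*(-25 + n)/(-86 + m - 52*n + 2*n²) (I(m, n) = 2*((n - 25)/(m + (-86 - 52*n + 2*n²))) = 2*((-25 + n)/(-86 + m - 52*n + 2*n²)) = 2*(-25 + n)/(-86 + m - 52*n + 2*n²))
I(-2017, X(28)) + 1971765 = 2*(-25 - 6*28)/(-86 - 2017 - (-312)*28 + 2*(-6*28)²) + 1971765 = 2*(-25 - 168)/(-86 - 2017 - 52*(-168) + 2*(-168)²) + 1971765 = 2*(-193)/(-86 - 2017 + 8736 + 2*28224) + 1971765 = 2*(-193)/(-86 - 2017 + 8736 + 56448) + 1971765 = 2*(-193)/63081 + 1971765 = 2*(1/63081)*(-193) + 1971765 = -386/63081 + 1971765 = 124380907579/63081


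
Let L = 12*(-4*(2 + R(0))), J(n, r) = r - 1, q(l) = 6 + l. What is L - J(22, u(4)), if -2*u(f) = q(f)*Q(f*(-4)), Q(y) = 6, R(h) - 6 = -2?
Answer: -257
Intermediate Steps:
R(h) = 4 (R(h) = 6 - 2 = 4)
u(f) = -18 - 3*f (u(f) = -(6 + f)*6/2 = -(36 + 6*f)/2 = -18 - 3*f)
J(n, r) = -1 + r
L = -288 (L = 12*(-4*(2 + 4)) = 12*(-4*6) = 12*(-24) = -288)
L - J(22, u(4)) = -288 - (-1 + (-18 - 3*4)) = -288 - (-1 + (-18 - 12)) = -288 - (-1 - 30) = -288 - 1*(-31) = -288 + 31 = -257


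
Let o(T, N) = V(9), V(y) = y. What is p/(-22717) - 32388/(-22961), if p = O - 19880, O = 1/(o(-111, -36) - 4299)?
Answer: 5114636161001/2237685608730 ≈ 2.2857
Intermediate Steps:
o(T, N) = 9
O = -1/4290 (O = 1/(9 - 4299) = 1/(-4290) = -1/4290 ≈ -0.00023310)
p = -85285201/4290 (p = -1/4290 - 19880 = -85285201/4290 ≈ -19880.)
p/(-22717) - 32388/(-22961) = -85285201/4290/(-22717) - 32388/(-22961) = -85285201/4290*(-1/22717) - 32388*(-1/22961) = 85285201/97455930 + 32388/22961 = 5114636161001/2237685608730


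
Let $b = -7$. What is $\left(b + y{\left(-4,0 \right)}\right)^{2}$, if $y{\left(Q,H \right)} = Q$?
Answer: $121$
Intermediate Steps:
$\left(b + y{\left(-4,0 \right)}\right)^{2} = \left(-7 - 4\right)^{2} = \left(-11\right)^{2} = 121$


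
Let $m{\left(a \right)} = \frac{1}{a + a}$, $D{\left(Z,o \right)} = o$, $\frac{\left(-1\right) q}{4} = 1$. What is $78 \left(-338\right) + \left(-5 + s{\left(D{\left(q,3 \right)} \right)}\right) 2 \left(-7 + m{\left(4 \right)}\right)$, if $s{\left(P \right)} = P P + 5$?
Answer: $- \frac{105951}{4} \approx -26488.0$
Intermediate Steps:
$q = -4$ ($q = \left(-4\right) 1 = -4$)
$s{\left(P \right)} = 5 + P^{2}$ ($s{\left(P \right)} = P^{2} + 5 = 5 + P^{2}$)
$m{\left(a \right)} = \frac{1}{2 a}$
$78 \left(-338\right) + \left(-5 + s{\left(D{\left(q,3 \right)} \right)}\right) 2 \left(-7 + m{\left(4 \right)}\right) = 78 \left(-338\right) + \left(-5 + \left(5 + 3^{2}\right)\right) 2 \left(-7 + \frac{1}{2 \cdot 4}\right) = -26364 + \left(-5 + \left(5 + 9\right)\right) 2 \left(-7 + \frac{1}{2} \cdot \frac{1}{4}\right) = -26364 + \left(-5 + 14\right) 2 \left(-7 + \frac{1}{8}\right) = -26364 + 9 \cdot 2 \left(- \frac{55}{8}\right) = -26364 + 18 \left(- \frac{55}{8}\right) = -26364 - \frac{495}{4} = - \frac{105951}{4}$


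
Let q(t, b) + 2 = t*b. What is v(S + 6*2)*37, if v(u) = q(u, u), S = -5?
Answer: 1739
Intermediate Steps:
q(t, b) = -2 + b*t (q(t, b) = -2 + t*b = -2 + b*t)
v(u) = -2 + u² (v(u) = -2 + u*u = -2 + u²)
v(S + 6*2)*37 = (-2 + (-5 + 6*2)²)*37 = (-2 + (-5 + 12)²)*37 = (-2 + 7²)*37 = (-2 + 49)*37 = 47*37 = 1739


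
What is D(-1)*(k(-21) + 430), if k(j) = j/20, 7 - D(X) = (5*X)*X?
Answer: 8579/10 ≈ 857.90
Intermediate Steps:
D(X) = 7 - 5*X² (D(X) = 7 - 5*X*X = 7 - 5*X²)
k(j) = j/20 (k(j) = j*(1/20) = j/20)
D(-1)*(k(-21) + 430) = (7 - 5*(-1)²)*((1/20)*(-21) + 430) = (7 - 5*1)*(-21/20 + 430) = (7 - 5)*(8579/20) = 2*(8579/20) = 8579/10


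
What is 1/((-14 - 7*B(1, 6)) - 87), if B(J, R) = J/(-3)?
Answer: -3/296 ≈ -0.010135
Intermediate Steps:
B(J, R) = -J/3 (B(J, R) = J*(-⅓) = -J/3)
1/((-14 - 7*B(1, 6)) - 87) = 1/((-14 - (-7)/3) - 87) = 1/((-14 - 7*(-⅓)) - 87) = 1/((-14 + 7/3) - 87) = 1/(-35/3 - 87) = 1/(-296/3) = -3/296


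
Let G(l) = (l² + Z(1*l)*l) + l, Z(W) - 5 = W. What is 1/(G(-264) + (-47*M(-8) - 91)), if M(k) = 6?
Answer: 1/137435 ≈ 7.2762e-6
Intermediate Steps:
Z(W) = 5 + W
G(l) = l + l² + l*(5 + l) (G(l) = (l² + (5 + 1*l)*l) + l = (l² + (5 + l)*l) + l = (l² + l*(5 + l)) + l = l + l² + l*(5 + l))
1/(G(-264) + (-47*M(-8) - 91)) = 1/(2*(-264)*(3 - 264) + (-47*6 - 91)) = 1/(2*(-264)*(-261) + (-282 - 91)) = 1/(137808 - 373) = 1/137435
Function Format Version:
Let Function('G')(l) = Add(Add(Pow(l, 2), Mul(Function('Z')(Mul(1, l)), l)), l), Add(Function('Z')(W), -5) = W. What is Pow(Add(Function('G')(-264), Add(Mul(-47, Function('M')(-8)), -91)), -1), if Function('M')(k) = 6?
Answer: Rational(1, 137435) ≈ 7.2762e-6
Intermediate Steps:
Function('Z')(W) = Add(5, W)
Function('G')(l) = Add(l, Pow(l, 2), Mul(l, Add(5, l))) (Function('G')(l) = Add(Add(Pow(l, 2), Mul(Add(5, Mul(1, l)), l)), l) = Add(Add(Pow(l, 2), Mul(Add(5, l), l)), l) = Add(Add(Pow(l, 2), Mul(l, Add(5, l))), l) = Add(l, Pow(l, 2), Mul(l, Add(5, l))))
Pow(Add(Function('G')(-264), Add(Mul(-47, Function('M')(-8)), -91)), -1) = Pow(Add(Mul(2, -264, Add(3, -264)), Add(Mul(-47, 6), -91)), -1) = Pow(Add(Mul(2, -264, -261), Add(-282, -91)), -1) = Pow(Add(137808, -373), -1) = Pow(137435, -1) = Rational(1, 137435)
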